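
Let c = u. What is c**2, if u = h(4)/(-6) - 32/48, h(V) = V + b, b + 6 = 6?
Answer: 16/9 ≈ 1.7778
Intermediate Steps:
b = 0 (b = -6 + 6 = 0)
h(V) = V (h(V) = V + 0 = V)
u = -4/3 (u = 4/(-6) - 32/48 = 4*(-1/6) - 32*1/48 = -2/3 - 2/3 = -4/3 ≈ -1.3333)
c = -4/3 ≈ -1.3333
c**2 = (-4/3)**2 = 16/9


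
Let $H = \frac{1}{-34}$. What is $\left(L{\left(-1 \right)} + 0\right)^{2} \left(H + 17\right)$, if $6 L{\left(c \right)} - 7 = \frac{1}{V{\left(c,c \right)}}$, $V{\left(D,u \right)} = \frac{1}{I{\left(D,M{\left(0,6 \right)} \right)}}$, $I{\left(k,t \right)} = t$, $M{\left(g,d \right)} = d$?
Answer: $\frac{97513}{1224} \approx 79.667$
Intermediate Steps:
$H = - \frac{1}{34} \approx -0.029412$
$V{\left(D,u \right)} = \frac{1}{6}$
$L{\left(c \right)} = \frac{13}{6}$ ($L{\left(c \right)} = \frac{7}{6} + \frac{\frac{1}{\frac{1}{6}}}{6} = \frac{7}{6} + \frac{1}{6} \cdot 6 = \frac{7}{6} + 1 = \frac{13}{6}$)
$\left(L{\left(-1 \right)} + 0\right)^{2} \left(H + 17\right) = \left(\frac{13}{6} + 0\right)^{2} \left(- \frac{1}{34} + 17\right) = \left(\frac{13}{6}\right)^{2} \cdot \frac{577}{34} = \frac{169}{36} \cdot \frac{577}{34} = \frac{97513}{1224}$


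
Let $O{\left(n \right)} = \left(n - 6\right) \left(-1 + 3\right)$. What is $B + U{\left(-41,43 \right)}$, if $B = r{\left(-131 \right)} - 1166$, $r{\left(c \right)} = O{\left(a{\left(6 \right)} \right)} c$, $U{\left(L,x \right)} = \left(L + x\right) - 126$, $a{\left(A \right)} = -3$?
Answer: $1068$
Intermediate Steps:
$U{\left(L,x \right)} = -126 + L + x$
$O{\left(n \right)} = -12 + 2 n$ ($O{\left(n \right)} = \left(-6 + n\right) 2 = -12 + 2 n$)
$r{\left(c \right)} = - 18 c$ ($r{\left(c \right)} = \left(-12 + 2 \left(-3\right)\right) c = \left(-12 - 6\right) c = - 18 c$)
$B = 1192$ ($B = \left(-18\right) \left(-131\right) - 1166 = 2358 - 1166 = 1192$)
$B + U{\left(-41,43 \right)} = 1192 - 124 = 1068$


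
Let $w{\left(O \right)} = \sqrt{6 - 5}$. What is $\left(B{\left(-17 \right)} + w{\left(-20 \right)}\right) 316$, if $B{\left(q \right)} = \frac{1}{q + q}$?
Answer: $\frac{5214}{17} \approx 306.71$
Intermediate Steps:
$B{\left(q \right)} = \frac{1}{2 q}$
$w{\left(O \right)} = 1$ ($w{\left(O \right)} = \sqrt{1} = 1$)
$\left(B{\left(-17 \right)} + w{\left(-20 \right)}\right) 316 = \left(\frac{1}{2 \left(-17\right)} + 1\right) 316 = \left(\frac{1}{2} \left(- \frac{1}{17}\right) + 1\right) 316 = \left(- \frac{1}{34} + 1\right) 316 = \frac{33}{34} \cdot 316 = \frac{5214}{17}$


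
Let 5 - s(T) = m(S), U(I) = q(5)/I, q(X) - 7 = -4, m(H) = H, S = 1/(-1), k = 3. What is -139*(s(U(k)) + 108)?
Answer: -15846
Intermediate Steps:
S = -1 (S = 1*(-1) = -1)
q(X) = 3 (q(X) = 7 - 4 = 3)
U(I) = 3/I
s(T) = 6 (s(T) = 5 - 1*(-1) = 5 + 1 = 6)
-139*(s(U(k)) + 108) = -139*(6 + 108) = -139*114 = -15846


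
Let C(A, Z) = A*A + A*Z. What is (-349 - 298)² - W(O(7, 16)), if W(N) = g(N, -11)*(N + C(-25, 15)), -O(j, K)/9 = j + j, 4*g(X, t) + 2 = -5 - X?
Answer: 414920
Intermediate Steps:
C(A, Z) = A² + A*Z
g(X, t) = -7/4 - X/4 (g(X, t) = -½ + (-5 - X)/4 = -½ + (-5/4 - X/4) = -7/4 - X/4)
O(j, K) = -18*j (O(j, K) = -9*(j + j) = -18*j)
W(N) = (250 + N)*(-7/4 - N/4) (W(N) = (-7/4 - N/4)*(N - 25*(-25 + 15)) = (-7/4 - N/4)*(N - 25*(-10)) = (-7/4 - N/4)*(N + 250) = (-7/4 - N/4)*(250 + N) = (250 + N)*(-7/4 - N/4))
(-349 - 298)² - W(O(7, 16)) = (-349 - 298)² - (-1)*(7 - 18*7)*(250 - 18*7)/4 = (-647)² - (-1)*(7 - 126)*(250 - 126)/4 = 418609 - (-1)*(-119)*124/4 = 418609 - 1*3689 = 418609 - 3689 = 414920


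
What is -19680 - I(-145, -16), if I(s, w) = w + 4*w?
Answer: -19600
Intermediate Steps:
I(s, w) = 5*w
-19680 - I(-145, -16) = -19680 - 5*(-16) = -19680 - 1*(-80) = -19680 + 80 = -19600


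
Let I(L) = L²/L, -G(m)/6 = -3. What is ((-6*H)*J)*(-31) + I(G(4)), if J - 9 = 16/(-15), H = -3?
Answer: -22044/5 ≈ -4408.8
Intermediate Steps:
G(m) = 18 (G(m) = -6*(-3) = 18)
J = 119/15 (J = 9 + 16/(-15) = 9 + 16*(-1/15) = 9 - 16/15 = 119/15 ≈ 7.9333)
I(L) = L
((-6*H)*J)*(-31) + I(G(4)) = (-6*(-3)*(119/15))*(-31) + 18 = (18*(119/15))*(-31) + 18 = (714/5)*(-31) + 18 = -22134/5 + 18 = -22044/5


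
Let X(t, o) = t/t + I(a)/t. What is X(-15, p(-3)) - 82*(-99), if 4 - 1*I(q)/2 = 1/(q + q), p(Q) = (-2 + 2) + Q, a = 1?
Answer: 121778/15 ≈ 8118.5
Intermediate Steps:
p(Q) = Q (p(Q) = 0 + Q = Q)
I(q) = 8 - 1/q (I(q) = 8 - 2/(q + q) = 8 - 2*1/(2*q) = 8 - 1/q)
X(t, o) = 1 + 7/t (X(t, o) = t/t + (8 - 1/1)/t = 1 + (8 - 1*1)/t = 1 + (8 - 1)/t = 1 + 7/t)
X(-15, p(-3)) - 82*(-99) = (7 - 15)/(-15) - 82*(-99) = -1/15*(-8) + 8118 = 8/15 + 8118 = 121778/15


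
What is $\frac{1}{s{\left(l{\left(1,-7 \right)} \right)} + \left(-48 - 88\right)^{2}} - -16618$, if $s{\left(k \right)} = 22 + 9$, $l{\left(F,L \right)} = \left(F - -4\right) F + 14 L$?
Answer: $\frac{307881687}{18527} \approx 16618.0$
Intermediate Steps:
$l{\left(F,L \right)} = 14 L + F \left(4 + F\right)$ ($l{\left(F,L \right)} = \left(F + 4\right) F + 14 L = \left(4 + F\right) F + 14 L = F \left(4 + F\right) + 14 L = 14 L + F \left(4 + F\right)$)
$s{\left(k \right)} = 31$
$\frac{1}{s{\left(l{\left(1,-7 \right)} \right)} + \left(-48 - 88\right)^{2}} - -16618 = \frac{1}{31 + \left(-48 - 88\right)^{2}} - -16618 = \frac{1}{31 + \left(-136\right)^{2}} + 16618 = \frac{1}{31 + 18496} + 16618 = \frac{1}{18527} + 16618 = \frac{307881687}{18527}$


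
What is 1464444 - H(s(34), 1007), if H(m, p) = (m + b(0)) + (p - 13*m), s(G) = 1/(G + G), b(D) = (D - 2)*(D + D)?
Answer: 24878432/17 ≈ 1.4634e+6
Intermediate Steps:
b(D) = 2*D*(-2 + D) (b(D) = (-2 + D)*(2*D) = 2*D*(-2 + D))
s(G) = 1/(2*G)
H(m, p) = p - 12*m (H(m, p) = (m + 2*0*(-2 + 0)) + (p - 13*m) = (m + 2*0*(-2)) + (p - 13*m) = (m + 0) + (p - 13*m) = m + (p - 13*m) = p - 12*m)
1464444 - H(s(34), 1007) = 1464444 - (1007 - 6/34) = 1464444 - (1007 - 12*1/68) = 1464444 - (1007 - 3/17) = 1464444 - 1*17116/17 = 1464444 - 17116/17 = 24878432/17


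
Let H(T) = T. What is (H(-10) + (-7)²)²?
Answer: 1521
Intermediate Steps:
(H(-10) + (-7)²)² = (-10 + (-7)²)² = (-10 + 49)² = 39² = 1521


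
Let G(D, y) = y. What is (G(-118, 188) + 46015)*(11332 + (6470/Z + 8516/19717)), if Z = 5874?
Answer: 10107855663357215/19302943 ≈ 5.2364e+8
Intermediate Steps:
(G(-118, 188) + 46015)*(11332 + (6470/Z + 8516/19717)) = (188 + 46015)*(11332 + (6470/5874 + 8516/19717)) = 46203*(11332 + (6470*(1/5874) + 8516*(1/19717))) = 46203*(11332 + (3235/2937 + 8516/19717)) = 46203*(11332 + 88795987/57908829) = 46203*(656311646215/57908829) = 10107855663357215/19302943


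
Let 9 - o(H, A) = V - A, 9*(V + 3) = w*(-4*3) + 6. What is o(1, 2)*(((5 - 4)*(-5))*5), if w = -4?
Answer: -200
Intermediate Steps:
V = 3 (V = -3 + (-(-16)*3 + 6)/9 = -3 + (-4*(-12) + 6)/9 = -3 + (48 + 6)/9 = -3 + (⅑)*54 = -3 + 6 = 3)
o(H, A) = 6 + A (o(H, A) = 9 - (3 - A) = 9 + (-3 + A) = 6 + A)
o(1, 2)*(((5 - 4)*(-5))*5) = (6 + 2)*(((5 - 4)*(-5))*5) = 8*((1*(-5))*5) = 8*(-5*5) = 8*(-25) = -200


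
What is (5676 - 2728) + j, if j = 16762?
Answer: 19710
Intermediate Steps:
(5676 - 2728) + j = (5676 - 2728) + 16762 = 2948 + 16762 = 19710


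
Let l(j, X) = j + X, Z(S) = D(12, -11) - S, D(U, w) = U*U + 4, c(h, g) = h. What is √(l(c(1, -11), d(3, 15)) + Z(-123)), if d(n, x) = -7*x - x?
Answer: 2*√38 ≈ 12.329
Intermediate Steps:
D(U, w) = 4 + U² (D(U, w) = U² + 4 = 4 + U²)
d(n, x) = -8*x
Z(S) = 148 - S (Z(S) = (4 + 12²) - S = (4 + 144) - S = 148 - S)
l(j, X) = X + j
√(l(c(1, -11), d(3, 15)) + Z(-123)) = √((-8*15 + 1) + (148 - 1*(-123))) = √((-120 + 1) + (148 + 123)) = √(-119 + 271) = √152 = 2*√38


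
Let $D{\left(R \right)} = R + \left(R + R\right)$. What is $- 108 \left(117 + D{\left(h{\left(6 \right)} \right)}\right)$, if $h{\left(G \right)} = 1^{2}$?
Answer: $-12960$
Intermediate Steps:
$h{\left(G \right)} = 1$
$D{\left(R \right)} = 3 R$ ($D{\left(R \right)} = R + 2 R = 3 R$)
$- 108 \left(117 + D{\left(h{\left(6 \right)} \right)}\right) = - 108 \left(117 + 3 \cdot 1\right) = - 108 \left(117 + 3\right) = \left(-108\right) 120 = -12960$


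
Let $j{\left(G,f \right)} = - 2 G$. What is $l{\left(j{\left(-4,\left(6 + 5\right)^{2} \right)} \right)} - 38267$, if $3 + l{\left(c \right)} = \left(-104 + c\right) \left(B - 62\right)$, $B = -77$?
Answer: $-24926$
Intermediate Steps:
$l{\left(c \right)} = 14453 - 139 c$ ($l{\left(c \right)} = -3 + \left(-104 + c\right) \left(-77 - 62\right) = -3 + \left(-104 + c\right) \left(-139\right) = -3 - \left(-14456 + 139 c\right) = 14453 - 139 c$)
$l{\left(j{\left(-4,\left(6 + 5\right)^{2} \right)} \right)} - 38267 = \left(14453 - 139 \left(\left(-2\right) \left(-4\right)\right)\right) - 38267 = \left(14453 - 1112\right) - 38267 = 13341 - 38267 = -24926$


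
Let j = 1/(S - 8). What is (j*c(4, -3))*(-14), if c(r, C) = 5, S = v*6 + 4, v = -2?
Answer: 35/8 ≈ 4.3750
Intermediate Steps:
S = -8 (S = -2*6 + 4 = -12 + 4 = -8)
j = -1/16 (j = 1/(-8 - 8) = 1/(-16) = -1/16 ≈ -0.062500)
(j*c(4, -3))*(-14) = -1/16*5*(-14) = -5/16*(-14) = 35/8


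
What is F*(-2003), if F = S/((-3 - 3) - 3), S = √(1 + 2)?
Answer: 2003*√3/9 ≈ 385.48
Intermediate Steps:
S = √3 ≈ 1.7320
F = -√3/9 (F = √3/((-3 - 3) - 3) = √3/(-6 - 3) = √3/(-9) = √3*(-⅑) = -√3/9 ≈ -0.19245)
F*(-2003) = -√3/9*(-2003) = 2003*√3/9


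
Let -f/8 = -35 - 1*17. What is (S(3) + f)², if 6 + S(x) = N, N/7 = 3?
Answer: 185761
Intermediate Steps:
N = 21 (N = 7*3 = 21)
S(x) = 15 (S(x) = -6 + 21 = 15)
f = 416 (f = -8*(-35 - 1*17) = -8*(-35 - 17) = -8*(-52) = 416)
(S(3) + f)² = (15 + 416)² = 431² = 185761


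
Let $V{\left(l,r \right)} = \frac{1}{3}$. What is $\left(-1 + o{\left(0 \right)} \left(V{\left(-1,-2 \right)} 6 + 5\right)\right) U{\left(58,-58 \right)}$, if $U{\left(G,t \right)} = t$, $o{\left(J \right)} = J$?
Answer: $58$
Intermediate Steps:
$V{\left(l,r \right)} = \frac{1}{3}$
$\left(-1 + o{\left(0 \right)} \left(V{\left(-1,-2 \right)} 6 + 5\right)\right) U{\left(58,-58 \right)} = \left(-1 + 0 \left(\frac{1}{3} \cdot 6 + 5\right)\right) \left(-58\right) = \left(-1 + 0 \left(2 + 5\right)\right) \left(-58\right) = \left(-1 + 0 \cdot 7\right) \left(-58\right) = \left(-1 + 0\right) \left(-58\right) = \left(-1\right) \left(-58\right) = 58$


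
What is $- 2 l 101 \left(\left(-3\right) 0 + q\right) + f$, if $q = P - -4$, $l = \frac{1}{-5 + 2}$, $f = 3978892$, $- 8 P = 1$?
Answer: $\frac{47749835}{12} \approx 3.9792 \cdot 10^{6}$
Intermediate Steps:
$P = - \frac{1}{8}$ ($P = \left(- \frac{1}{8}\right) 1 = - \frac{1}{8} \approx -0.125$)
$l = - \frac{1}{3}$ ($l = \frac{1}{-3} = - \frac{1}{3} \approx -0.33333$)
$q = \frac{31}{8}$ ($q = - \frac{1}{8} - -4 = - \frac{1}{8} + 4 = \frac{31}{8} \approx 3.875$)
$- 2 l 101 \left(\left(-3\right) 0 + q\right) + f = \left(-2\right) \left(- \frac{1}{3}\right) 101 \left(\left(-3\right) 0 + \frac{31}{8}\right) + 3978892 = \frac{2}{3} \cdot 101 \left(0 + \frac{31}{8}\right) + 3978892 = \frac{202}{3} \cdot \frac{31}{8} + 3978892 = \frac{3131}{12} + 3978892 = \frac{47749835}{12}$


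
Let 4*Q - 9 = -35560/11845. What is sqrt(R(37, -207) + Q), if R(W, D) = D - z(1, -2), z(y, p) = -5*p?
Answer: I*sqrt(4837694627)/4738 ≈ 14.68*I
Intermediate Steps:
Q = 14209/9476 (Q = 9/4 + (-35560/11845)/4 = 9/4 + (-35560*1/11845)/4 = 9/4 + (1/4)*(-7112/2369) = 9/4 - 1778/2369 = 14209/9476 ≈ 1.4995)
R(W, D) = -10 + D (R(W, D) = D - (-5)*(-2) = D - 1*10 = D - 10 = -10 + D)
sqrt(R(37, -207) + Q) = sqrt((-10 - 207) + 14209/9476) = sqrt(-217 + 14209/9476) = sqrt(-2042083/9476) = I*sqrt(4837694627)/4738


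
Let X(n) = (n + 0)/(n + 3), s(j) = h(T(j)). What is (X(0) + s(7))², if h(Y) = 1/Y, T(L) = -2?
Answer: ¼ ≈ 0.25000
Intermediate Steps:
h(Y) = 1/Y
s(j) = -½ (s(j) = 1/(-2) = -½)
X(n) = n/(3 + n)
(X(0) + s(7))² = (0/(3 + 0) - ½)² = (0/3 - ½)² = (0*(⅓) - ½)² = (0 - ½)² = (-½)² = ¼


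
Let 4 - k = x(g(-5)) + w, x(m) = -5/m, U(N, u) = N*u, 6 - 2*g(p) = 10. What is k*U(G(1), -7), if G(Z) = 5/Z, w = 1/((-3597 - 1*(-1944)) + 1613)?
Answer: -427/8 ≈ -53.375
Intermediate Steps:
g(p) = -2 (g(p) = 3 - ½*10 = 3 - 5 = -2)
w = -1/40 (w = 1/((-3597 + 1944) + 1613) = 1/(-1653 + 1613) = 1/(-40) = -1/40 ≈ -0.025000)
k = 61/40 (k = 4 - (-5/(-2) - 1/40) = 4 - (-5*(-½) - 1/40) = 4 - (5/2 - 1/40) = 4 - 1*99/40 = 4 - 99/40 = 61/40 ≈ 1.5250)
k*U(G(1), -7) = 61*((5/1)*(-7))/40 = 61*((5*1)*(-7))/40 = 61*(5*(-7))/40 = (61/40)*(-35) = -427/8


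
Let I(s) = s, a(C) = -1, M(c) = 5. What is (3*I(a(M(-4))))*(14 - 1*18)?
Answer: 12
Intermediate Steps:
(3*I(a(M(-4))))*(14 - 1*18) = (3*(-1))*(14 - 1*18) = -3*(14 - 18) = -3*(-4) = 12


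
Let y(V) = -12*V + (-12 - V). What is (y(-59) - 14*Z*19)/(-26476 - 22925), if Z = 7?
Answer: 123/5489 ≈ 0.022408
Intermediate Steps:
y(V) = -12 - 13*V
(y(-59) - 14*Z*19)/(-26476 - 22925) = ((-12 - 13*(-59)) - 14*7*19)/(-26476 - 22925) = ((-12 + 767) - 98*19)/(-49401) = (755 - 1862)*(-1/49401) = -1107*(-1/49401) = 123/5489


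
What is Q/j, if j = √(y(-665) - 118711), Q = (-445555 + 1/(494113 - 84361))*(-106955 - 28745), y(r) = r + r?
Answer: -6193587251279075*I*√120041/12296759958 ≈ -1.7451e+8*I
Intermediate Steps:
y(r) = 2*r
Q = 6193587251279075/102438 (Q = (-445555 + 1/409752)*(-135700) = -182567052359/409752*(-135700) = 6193587251279075/102438 ≈ 6.0462e+10)
j = I*√120041 (j = √(2*(-665) - 118711) = √(-1330 - 118711) = √(-120041) = I*√120041 ≈ 346.47*I)
Q/j = 6193587251279075/(102438*((I*√120041))) = 6193587251279075*(-I*√120041/120041)/102438 = -6193587251279075*I*√120041/12296759958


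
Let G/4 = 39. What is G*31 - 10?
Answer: 4826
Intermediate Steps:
G = 156 (G = 4*39 = 156)
G*31 - 10 = 156*31 - 10 = 4836 - 10 = 4826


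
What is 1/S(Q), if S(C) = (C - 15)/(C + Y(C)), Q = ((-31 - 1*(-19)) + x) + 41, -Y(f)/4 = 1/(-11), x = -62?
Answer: 359/528 ≈ 0.67992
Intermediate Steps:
Y(f) = 4/11 (Y(f) = -4/(-11) = -4*(-1/11) = 4/11)
Q = -33 (Q = ((-31 - 1*(-19)) - 62) + 41 = ((-31 + 19) - 62) + 41 = (-12 - 62) + 41 = -74 + 41 = -33)
S(C) = (-15 + C)/(4/11 + C) (S(C) = (C - 15)/(C + 4/11) = (-15 + C)/(4/11 + C))
1/S(Q) = 1/(11*(-15 - 33)/(4 + 11*(-33))) = 1/(11*(-48)/(4 - 363)) = 1/(11*(-48)/(-359)) = 1/(11*(-1/359)*(-48)) = 1/(528/359) = 359/528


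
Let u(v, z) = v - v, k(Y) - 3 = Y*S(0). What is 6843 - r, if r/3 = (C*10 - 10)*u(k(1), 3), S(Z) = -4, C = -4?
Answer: 6843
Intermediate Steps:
k(Y) = 3 - 4*Y (k(Y) = 3 + Y*(-4) = 3 - 4*Y)
u(v, z) = 0
r = 0 (r = 3*((-4*10 - 10)*0) = 3*((-40 - 10)*0) = 3*(-50*0) = 3*0 = 0)
6843 - r = 6843 - 1*0 = 6843 + 0 = 6843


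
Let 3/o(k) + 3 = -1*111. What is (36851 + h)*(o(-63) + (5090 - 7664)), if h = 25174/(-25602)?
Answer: -23070030590516/243219 ≈ -9.4853e+7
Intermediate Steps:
o(k) = -1/38 (o(k) = 3/(-3 - 1*111) = 3/(-3 - 111) = 3/(-114) = 3*(-1/114) = -1/38)
h = -12587/12801 (h = 25174*(-1/25602) = -12587/12801 ≈ -0.98328)
(36851 + h)*(o(-63) + (5090 - 7664)) = (36851 - 12587/12801)*(-1/38 + (5090 - 7664)) = 471717064*(-1/38 - 2574)/12801 = (471717064/12801)*(-97813/38) = -23070030590516/243219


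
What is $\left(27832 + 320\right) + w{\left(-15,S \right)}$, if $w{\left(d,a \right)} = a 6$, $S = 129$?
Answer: $28926$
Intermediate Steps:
$w{\left(d,a \right)} = 6 a$
$\left(27832 + 320\right) + w{\left(-15,S \right)} = \left(27832 + 320\right) + 6 \cdot 129 = 28152 + 774 = 28926$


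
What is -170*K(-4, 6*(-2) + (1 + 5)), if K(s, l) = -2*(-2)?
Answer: -680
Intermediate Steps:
K(s, l) = 4
-170*K(-4, 6*(-2) + (1 + 5)) = -170*4 = -680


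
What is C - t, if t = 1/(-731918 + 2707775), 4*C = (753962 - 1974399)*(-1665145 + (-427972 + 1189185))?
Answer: 544937437676212346/1975857 ≈ 2.7580e+11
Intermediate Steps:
C = 275798014571 (C = ((753962 - 1974399)*(-1665145 + (-427972 + 1189185)))/4 = (-1220437*(-1665145 + 761213))/4 = (-1220437*(-903932))/4 = (1/4)*1103192058284 = 275798014571)
t = 1/1975857 ≈ 5.0611e-7
C - t = 275798014571 - 1*1/1975857 = 275798014571 - 1/1975857 = 544937437676212346/1975857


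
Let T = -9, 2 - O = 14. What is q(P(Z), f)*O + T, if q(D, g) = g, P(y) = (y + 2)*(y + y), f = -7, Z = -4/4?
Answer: 75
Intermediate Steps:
Z = -1 (Z = -4*¼ = -1)
O = -12 (O = 2 - 1*14 = 2 - 14 = -12)
P(y) = 2*y*(2 + y) (P(y) = (2 + y)*(2*y) = 2*y*(2 + y))
q(P(Z), f)*O + T = -7*(-12) - 9 = 84 - 9 = 75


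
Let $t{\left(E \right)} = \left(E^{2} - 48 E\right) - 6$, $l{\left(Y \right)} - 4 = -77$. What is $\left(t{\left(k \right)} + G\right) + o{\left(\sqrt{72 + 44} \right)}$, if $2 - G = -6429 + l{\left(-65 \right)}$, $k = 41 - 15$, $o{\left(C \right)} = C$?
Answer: $5926 + 2 \sqrt{29} \approx 5936.8$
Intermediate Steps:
$l{\left(Y \right)} = -73$ ($l{\left(Y \right)} = 4 - 77 = -73$)
$k = 26$
$t{\left(E \right)} = -6 + E^{2} - 48 E$
$G = 6504$ ($G = 2 - \left(-6429 - 73\right) = 2 - -6502 = 2 + 6502 = 6504$)
$\left(t{\left(k \right)} + G\right) + o{\left(\sqrt{72 + 44} \right)} = \left(\left(-6 + 26^{2} - 1248\right) + 6504\right) + \sqrt{72 + 44} = \left(\left(-6 + 676 - 1248\right) + 6504\right) + \sqrt{116} = \left(-578 + 6504\right) + 2 \sqrt{29} = 5926 + 2 \sqrt{29}$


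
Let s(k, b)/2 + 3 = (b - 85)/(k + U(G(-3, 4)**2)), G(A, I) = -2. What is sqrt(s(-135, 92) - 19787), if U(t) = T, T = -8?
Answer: I*sqrt(404749059)/143 ≈ 140.69*I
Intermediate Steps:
U(t) = -8
s(k, b) = -6 + 2*(-85 + b)/(-8 + k) (s(k, b) = -6 + 2*((b - 85)/(k - 8)) = -6 + 2*((-85 + b)/(-8 + k)) = -6 + 2*(-85 + b)/(-8 + k))
sqrt(s(-135, 92) - 19787) = sqrt(2*(-61 + 92 - 3*(-135))/(-8 - 135) - 19787) = sqrt(2*(-61 + 92 + 405)/(-143) - 19787) = sqrt(2*(-1/143)*436 - 19787) = sqrt(-872/143 - 19787) = sqrt(-2830413/143) = I*sqrt(404749059)/143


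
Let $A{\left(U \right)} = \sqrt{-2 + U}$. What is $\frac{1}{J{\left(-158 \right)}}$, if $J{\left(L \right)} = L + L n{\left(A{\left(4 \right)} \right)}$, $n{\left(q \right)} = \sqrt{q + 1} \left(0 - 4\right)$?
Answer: $\frac{1}{-158 + 632 \sqrt{1 + \sqrt{2}}} \approx 0.0012136$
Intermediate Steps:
$n{\left(q \right)} = - 4 \sqrt{1 + q}$ ($n{\left(q \right)} = \sqrt{1 + q} \left(-4\right) = - 4 \sqrt{1 + q}$)
$J{\left(L \right)} = L - 4 L \sqrt{1 + \sqrt{2}}$ ($J{\left(L \right)} = L + L \left(- 4 \sqrt{1 + \sqrt{-2 + 4}}\right) = L + L \left(- 4 \sqrt{1 + \sqrt{2}}\right) = L - 4 L \sqrt{1 + \sqrt{2}}$)
$\frac{1}{J{\left(-158 \right)}} = \frac{1}{\left(-158\right) \left(1 - 4 \sqrt{1 + \sqrt{2}}\right)} = \frac{1}{-158 + 632 \sqrt{1 + \sqrt{2}}}$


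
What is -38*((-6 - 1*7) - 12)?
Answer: 950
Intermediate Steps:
-38*((-6 - 1*7) - 12) = -38*((-6 - 7) - 12) = -38*(-13 - 12) = -38*(-25) = 950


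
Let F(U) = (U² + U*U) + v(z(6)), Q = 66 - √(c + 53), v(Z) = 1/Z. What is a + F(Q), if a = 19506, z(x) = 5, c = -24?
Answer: 141381/5 - 264*√29 ≈ 26855.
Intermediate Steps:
Q = 66 - √29 (Q = 66 - √(-24 + 53) = 66 - √29 ≈ 60.615)
F(U) = ⅕ + 2*U² (F(U) = (U² + U*U) + 1/5 = (U² + U²) + ⅕ = 2*U² + ⅕ = ⅕ + 2*U²)
a + F(Q) = 19506 + (⅕ + 2*(66 - √29)²) = 97531/5 + 2*(66 - √29)²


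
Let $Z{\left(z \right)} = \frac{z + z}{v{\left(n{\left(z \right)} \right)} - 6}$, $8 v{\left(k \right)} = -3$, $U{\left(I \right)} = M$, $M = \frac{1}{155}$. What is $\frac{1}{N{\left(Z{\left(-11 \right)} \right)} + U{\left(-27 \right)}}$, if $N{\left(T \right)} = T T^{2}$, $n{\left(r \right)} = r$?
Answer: $\frac{20560905}{845157931} \approx 0.024328$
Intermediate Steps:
$M = \frac{1}{155} \approx 0.0064516$
$U{\left(I \right)} = \frac{1}{155}$
$v{\left(k \right)} = - \frac{3}{8}$ ($v{\left(k \right)} = \frac{1}{8} \left(-3\right) = - \frac{3}{8}$)
$Z{\left(z \right)} = - \frac{16 z}{51}$ ($Z{\left(z \right)} = \frac{z + z}{- \frac{3}{8} - 6} = \frac{2 z}{- \frac{51}{8}} = 2 z \left(- \frac{8}{51}\right) = - \frac{16 z}{51}$)
$N{\left(T \right)} = T^{3}$
$\frac{1}{N{\left(Z{\left(-11 \right)} \right)} + U{\left(-27 \right)}} = \frac{1}{\left(\left(- \frac{16}{51}\right) \left(-11\right)\right)^{3} + \frac{1}{155}} = \frac{1}{\left(\frac{176}{51}\right)^{3} + \frac{1}{155}} = \frac{1}{\frac{5451776}{132651} + \frac{1}{155}} = \frac{1}{\frac{845157931}{20560905}} = \frac{20560905}{845157931}$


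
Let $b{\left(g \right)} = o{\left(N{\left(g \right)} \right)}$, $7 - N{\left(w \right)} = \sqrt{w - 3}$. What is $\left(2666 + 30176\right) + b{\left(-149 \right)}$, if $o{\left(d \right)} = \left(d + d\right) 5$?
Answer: $32912 - 20 i \sqrt{38} \approx 32912.0 - 123.29 i$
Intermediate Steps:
$N{\left(w \right)} = 7 - \sqrt{-3 + w}$ ($N{\left(w \right)} = 7 - \sqrt{w - 3} = 7 - \sqrt{-3 + w}$)
$o{\left(d \right)} = 10 d$ ($o{\left(d \right)} = 2 d 5 = 10 d$)
$b{\left(g \right)} = 70 - 10 \sqrt{-3 + g}$ ($b{\left(g \right)} = 10 \left(7 - \sqrt{-3 + g}\right) = 70 - 10 \sqrt{-3 + g}$)
$\left(2666 + 30176\right) + b{\left(-149 \right)} = \left(2666 + 30176\right) + \left(70 - 10 \sqrt{-3 - 149}\right) = 32842 + \left(70 - 10 \sqrt{-152}\right) = 32842 + \left(70 - 10 \cdot 2 i \sqrt{38}\right) = 32842 + \left(70 - 20 i \sqrt{38}\right) = 32912 - 20 i \sqrt{38}$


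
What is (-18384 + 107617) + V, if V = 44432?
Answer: 133665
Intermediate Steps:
(-18384 + 107617) + V = (-18384 + 107617) + 44432 = 89233 + 44432 = 133665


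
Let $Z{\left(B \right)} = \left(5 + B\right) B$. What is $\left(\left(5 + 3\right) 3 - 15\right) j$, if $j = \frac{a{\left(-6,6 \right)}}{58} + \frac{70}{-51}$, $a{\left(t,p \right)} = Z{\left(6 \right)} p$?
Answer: $\frac{24204}{493} \approx 49.095$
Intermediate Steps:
$Z{\left(B \right)} = B \left(5 + B\right)$
$a{\left(t,p \right)} = 66 p$ ($a{\left(t,p \right)} = 6 \left(5 + 6\right) p = 6 \cdot 11 p = 66 p$)
$j = \frac{8068}{1479}$ ($j = \frac{66 \cdot 6}{58} + \frac{70}{-51} = 396 \cdot \frac{1}{58} + 70 \left(- \frac{1}{51}\right) = \frac{198}{29} - \frac{70}{51} = \frac{8068}{1479} \approx 5.455$)
$\left(\left(5 + 3\right) 3 - 15\right) j = \left(\left(5 + 3\right) 3 - 15\right) \frac{8068}{1479} = \left(8 \cdot 3 - 15\right) \frac{8068}{1479} = \left(24 - 15\right) \frac{8068}{1479} = 9 \cdot \frac{8068}{1479} = \frac{24204}{493}$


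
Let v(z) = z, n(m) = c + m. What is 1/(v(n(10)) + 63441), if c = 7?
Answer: 1/63458 ≈ 1.5758e-5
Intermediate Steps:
n(m) = 7 + m
1/(v(n(10)) + 63441) = 1/((7 + 10) + 63441) = 1/(17 + 63441) = 1/63458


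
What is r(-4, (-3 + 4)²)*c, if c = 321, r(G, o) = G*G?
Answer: 5136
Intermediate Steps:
r(G, o) = G²
r(-4, (-3 + 4)²)*c = (-4)²*321 = 16*321 = 5136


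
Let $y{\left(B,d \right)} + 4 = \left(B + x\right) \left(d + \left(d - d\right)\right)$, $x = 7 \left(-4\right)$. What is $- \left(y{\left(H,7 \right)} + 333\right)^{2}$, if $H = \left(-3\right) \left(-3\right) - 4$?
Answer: $-28224$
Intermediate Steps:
$x = -28$
$H = 5$ ($H = 9 - 4 = 5$)
$y{\left(B,d \right)} = -4 + d \left(-28 + B\right)$ ($y{\left(B,d \right)} = -4 + \left(B - 28\right) \left(d + \left(d - d\right)\right) = -4 + \left(-28 + B\right) \left(d + 0\right) = -4 + \left(-28 + B\right) d = -4 + d \left(-28 + B\right)$)
$- \left(y{\left(H,7 \right)} + 333\right)^{2} = - \left(\left(-4 - 196 + 5 \cdot 7\right) + 333\right)^{2} = - \left(\left(-4 - 196 + 35\right) + 333\right)^{2} = - \left(-165 + 333\right)^{2} = - 168^{2} = \left(-1\right) 28224 = -28224$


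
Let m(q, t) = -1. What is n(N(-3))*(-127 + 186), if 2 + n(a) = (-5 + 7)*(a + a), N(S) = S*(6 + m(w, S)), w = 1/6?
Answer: -3658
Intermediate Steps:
w = ⅙ ≈ 0.16667
N(S) = 5*S (N(S) = S*(6 - 1) = S*5 = 5*S)
n(a) = -2 + 4*a (n(a) = -2 + (-5 + 7)*(a + a) = -2 + 2*(2*a) = -2 + 4*a)
n(N(-3))*(-127 + 186) = (-2 + 4*(5*(-3)))*(-127 + 186) = (-2 + 4*(-15))*59 = (-2 - 60)*59 = -62*59 = -3658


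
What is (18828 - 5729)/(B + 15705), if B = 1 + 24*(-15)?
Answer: 13099/15346 ≈ 0.85358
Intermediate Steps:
B = -359 (B = 1 - 360 = -359)
(18828 - 5729)/(B + 15705) = (18828 - 5729)/(-359 + 15705) = 13099/15346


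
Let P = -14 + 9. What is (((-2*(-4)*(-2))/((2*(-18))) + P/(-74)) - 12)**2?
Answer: 58537801/443556 ≈ 131.97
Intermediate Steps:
P = -5
(((-2*(-4)*(-2))/((2*(-18))) + P/(-74)) - 12)**2 = (((-2*(-4)*(-2))/((2*(-18))) - 5/(-74)) - 12)**2 = (((8*(-2))/(-36) - 5*(-1/74)) - 12)**2 = ((-16*(-1/36) + 5/74) - 12)**2 = ((4/9 + 5/74) - 12)**2 = (341/666 - 12)**2 = (-7651/666)**2 = 58537801/443556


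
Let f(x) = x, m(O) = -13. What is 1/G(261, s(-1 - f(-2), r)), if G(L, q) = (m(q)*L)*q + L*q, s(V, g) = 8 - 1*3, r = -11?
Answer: -1/15660 ≈ -6.3857e-5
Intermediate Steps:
s(V, g) = 5 (s(V, g) = 8 - 3 = 5)
G(L, q) = -12*L*q (G(L, q) = (-13*L)*q + L*q = -13*L*q + L*q = -12*L*q)
1/G(261, s(-1 - f(-2), r)) = 1/(-12*261*5) = 1/(-15660) = -1/15660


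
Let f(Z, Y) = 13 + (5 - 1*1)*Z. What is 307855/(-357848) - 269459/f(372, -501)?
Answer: -96887454587/537129848 ≈ -180.38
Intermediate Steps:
f(Z, Y) = 13 + 4*Z (f(Z, Y) = 13 + (5 - 1)*Z = 13 + 4*Z)
307855/(-357848) - 269459/f(372, -501) = 307855/(-357848) - 269459/(13 + 4*372) = 307855*(-1/357848) - 269459/(13 + 1488) = -307855/357848 - 269459/1501 = -96887454587/537129848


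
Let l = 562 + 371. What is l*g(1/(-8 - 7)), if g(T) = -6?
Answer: -5598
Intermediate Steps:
l = 933
l*g(1/(-8 - 7)) = 933*(-6) = -5598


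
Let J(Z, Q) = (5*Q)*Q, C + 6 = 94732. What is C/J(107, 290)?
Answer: 47363/210250 ≈ 0.22527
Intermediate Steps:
C = 94726 (C = -6 + 94732 = 94726)
J(Z, Q) = 5*Q**2
C/J(107, 290) = 94726/((5*290**2)) = 94726/((5*84100)) = 94726/420500 = 94726*(1/420500) = 47363/210250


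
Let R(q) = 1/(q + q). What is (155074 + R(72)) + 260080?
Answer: 59782177/144 ≈ 4.1515e+5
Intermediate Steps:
R(q) = 1/(2*q)
(155074 + R(72)) + 260080 = (155074 + (½)/72) + 260080 = (155074 + (½)*(1/72)) + 260080 = (155074 + 1/144) + 260080 = 22330657/144 + 260080 = 59782177/144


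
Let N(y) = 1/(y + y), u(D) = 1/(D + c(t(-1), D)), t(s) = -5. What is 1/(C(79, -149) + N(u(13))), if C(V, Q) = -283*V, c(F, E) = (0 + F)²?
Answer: -1/22338 ≈ -4.4767e-5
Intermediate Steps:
c(F, E) = F²
u(D) = 1/(25 + D) (u(D) = 1/(D + (-5)²) = 1/(D + 25) = 1/(25 + D))
N(y) = 1/(2*y)
1/(C(79, -149) + N(u(13))) = 1/(-283*79 + 1/(2*(1/(25 + 13)))) = 1/(-22357 + 1/(2*(1/38))) = 1/(-22357 + (½)*38) = 1/(-22357 + 19) = 1/(-22338) = -1/22338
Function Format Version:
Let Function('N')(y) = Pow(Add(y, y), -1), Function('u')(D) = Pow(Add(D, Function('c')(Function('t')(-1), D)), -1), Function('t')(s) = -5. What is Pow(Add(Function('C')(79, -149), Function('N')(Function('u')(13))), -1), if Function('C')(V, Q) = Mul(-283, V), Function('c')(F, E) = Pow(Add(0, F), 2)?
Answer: Rational(-1, 22338) ≈ -4.4767e-5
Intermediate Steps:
Function('c')(F, E) = Pow(F, 2)
Function('u')(D) = Pow(Add(25, D), -1) (Function('u')(D) = Pow(Add(D, Pow(-5, 2)), -1) = Pow(Add(D, 25), -1) = Pow(Add(25, D), -1))
Function('N')(y) = Mul(Rational(1, 2), Pow(y, -1)) (Function('N')(y) = Pow(Mul(2, y), -1) = Mul(Rational(1, 2), Pow(y, -1)))
Pow(Add(Function('C')(79, -149), Function('N')(Function('u')(13))), -1) = Pow(Add(Mul(-283, 79), Mul(Rational(1, 2), Pow(Pow(Add(25, 13), -1), -1))), -1) = Pow(Add(-22357, Mul(Rational(1, 2), Pow(Pow(38, -1), -1))), -1) = Pow(Add(-22357, Mul(Rational(1, 2), Pow(Rational(1, 38), -1))), -1) = Pow(Add(-22357, Mul(Rational(1, 2), 38)), -1) = Pow(Add(-22357, 19), -1) = Pow(-22338, -1) = Rational(-1, 22338)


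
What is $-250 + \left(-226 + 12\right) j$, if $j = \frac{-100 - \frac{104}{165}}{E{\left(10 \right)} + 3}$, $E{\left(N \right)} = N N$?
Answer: $- \frac{695494}{16995} \approx -40.923$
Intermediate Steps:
$E{\left(N \right)} = N^{2}$
$j = - \frac{16604}{16995}$ ($j = \frac{-100 - \frac{104}{165}}{10^{2} + 3} = \frac{-100 - \frac{104}{165}}{100 + 3} = \frac{-100 - \frac{104}{165}}{103} = \left(- \frac{16604}{165}\right) \frac{1}{103} = - \frac{16604}{16995} \approx -0.97699$)
$-250 + \left(-226 + 12\right) j = -250 + \left(-226 + 12\right) \left(- \frac{16604}{16995}\right) = -250 - - \frac{3553256}{16995} = -250 + \frac{3553256}{16995} = - \frac{695494}{16995}$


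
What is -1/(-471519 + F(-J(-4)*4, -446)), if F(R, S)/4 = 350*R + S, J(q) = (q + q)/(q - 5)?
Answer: 9/4304527 ≈ 2.0908e-6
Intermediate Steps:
J(q) = 2*q/(-5 + q) (J(q) = (2*q)/(-5 + q) = 2*q/(-5 + q))
F(R, S) = 4*S + 1400*R (F(R, S) = 4*(350*R + S) = 4*(S + 350*R) = 4*S + 1400*R)
-1/(-471519 + F(-J(-4)*4, -446)) = -1/(-471519 + (4*(-446) + 1400*(-2*(-4)/(-5 - 4)*4))) = -1/(-471519 + (-1784 + 1400*(-2*(-4)/(-9)*4))) = -1/(-471519 + (-1784 + 1400*(-2*(-4)*(-1)/9*4))) = -1/(-471519 + (-1784 + 1400*(-1*8/9*4))) = -1/(-471519 + (-1784 + 1400*(-8/9*4))) = -1/(-471519 + (-1784 + 1400*(-32/9))) = -1/(-471519 + (-1784 - 44800/9)) = -1/(-471519 - 60856/9) = -1/(-4304527/9) = -1*(-9/4304527) = 9/4304527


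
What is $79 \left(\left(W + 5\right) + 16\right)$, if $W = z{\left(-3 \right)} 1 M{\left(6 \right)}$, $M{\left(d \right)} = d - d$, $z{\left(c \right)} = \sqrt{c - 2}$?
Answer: $1659$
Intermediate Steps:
$z{\left(c \right)} = \sqrt{-2 + c}$
$M{\left(d \right)} = 0$
$W = 0$ ($W = \sqrt{-2 - 3} \cdot 1 \cdot 0 = \sqrt{-5} \cdot 1 \cdot 0 = i \sqrt{5} \cdot 1 \cdot 0 = i \sqrt{5} \cdot 0 = 0$)
$79 \left(\left(W + 5\right) + 16\right) = 79 \left(\left(0 + 5\right) + 16\right) = 79 \left(5 + 16\right) = 79 \cdot 21 = 1659$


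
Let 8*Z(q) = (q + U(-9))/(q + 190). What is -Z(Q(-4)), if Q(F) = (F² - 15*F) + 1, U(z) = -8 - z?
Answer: -13/356 ≈ -0.036517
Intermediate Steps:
Q(F) = 1 + F² - 15*F
Z(q) = (1 + q)/(8*(190 + q)) (Z(q) = ((q + (-8 - 1*(-9)))/(q + 190))/8 = ((q + (-8 + 9))/(190 + q))/8 = ((q + 1)/(190 + q))/8 = ((1 + q)/(190 + q))/8 = (1 + q)/(8*(190 + q)))
-Z(Q(-4)) = -(1 + (1 + (-4)² - 15*(-4)))/(8*(190 + (1 + (-4)² - 15*(-4)))) = -(1 + (1 + 16 + 60))/(8*(190 + (1 + 16 + 60))) = -(1 + 77)/(8*(190 + 77)) = -78/(8*267) = -1*13/356 = -13/356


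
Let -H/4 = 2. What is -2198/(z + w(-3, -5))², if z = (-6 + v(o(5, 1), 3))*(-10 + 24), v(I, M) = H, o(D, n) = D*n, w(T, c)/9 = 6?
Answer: -1099/10082 ≈ -0.10901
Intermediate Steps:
w(T, c) = 54 (w(T, c) = 9*6 = 54)
H = -8 (H = -4*2 = -8)
v(I, M) = -8
z = -196 (z = (-6 - 8)*(-10 + 24) = -14*14 = -196)
-2198/(z + w(-3, -5))² = -2198/(-196 + 54)² = -2198/((-142)²) = -2198/20164 = -2198*1/20164 = -1099/10082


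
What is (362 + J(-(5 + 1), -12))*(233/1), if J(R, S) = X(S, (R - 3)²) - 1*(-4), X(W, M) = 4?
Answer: 86210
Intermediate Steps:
J(R, S) = 8 (J(R, S) = 4 - 1*(-4) = 4 + 4 = 8)
(362 + J(-(5 + 1), -12))*(233/1) = (362 + 8)*(233/1) = 370*(233*1) = 370*233 = 86210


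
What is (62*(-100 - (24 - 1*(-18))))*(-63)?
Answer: 554652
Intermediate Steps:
(62*(-100 - (24 - 1*(-18))))*(-63) = (62*(-100 - (24 + 18)))*(-63) = (62*(-100 - 1*42))*(-63) = (62*(-100 - 42))*(-63) = (62*(-142))*(-63) = -8804*(-63) = 554652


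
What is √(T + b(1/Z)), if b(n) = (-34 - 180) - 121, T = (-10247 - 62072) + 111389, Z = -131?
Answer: √38735 ≈ 196.81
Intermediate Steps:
T = 39070 (T = -72319 + 111389 = 39070)
b(n) = -335 (b(n) = -214 - 121 = -335)
√(T + b(1/Z)) = √(39070 - 335) = √38735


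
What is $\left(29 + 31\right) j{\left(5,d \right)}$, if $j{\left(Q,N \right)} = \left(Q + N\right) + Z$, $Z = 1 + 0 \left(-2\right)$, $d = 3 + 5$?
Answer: $840$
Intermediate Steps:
$d = 8$
$Z = 1$ ($Z = 1 + 0 = 1$)
$j{\left(Q,N \right)} = 1 + N + Q$ ($j{\left(Q,N \right)} = \left(Q + N\right) + 1 = \left(N + Q\right) + 1 = 1 + N + Q$)
$\left(29 + 31\right) j{\left(5,d \right)} = \left(29 + 31\right) \left(1 + 8 + 5\right) = 60 \cdot 14 = 840$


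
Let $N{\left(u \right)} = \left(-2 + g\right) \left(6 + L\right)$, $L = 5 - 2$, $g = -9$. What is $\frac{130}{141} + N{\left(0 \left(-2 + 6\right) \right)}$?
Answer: $- \frac{13829}{141} \approx -98.078$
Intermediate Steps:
$L = 3$ ($L = 5 - 2 = 3$)
$N{\left(u \right)} = -99$ ($N{\left(u \right)} = \left(-2 - 9\right) \left(6 + 3\right) = \left(-11\right) 9 = -99$)
$\frac{130}{141} + N{\left(0 \left(-2 + 6\right) \right)} = \frac{130}{141} - 99 = - \frac{13829}{141}$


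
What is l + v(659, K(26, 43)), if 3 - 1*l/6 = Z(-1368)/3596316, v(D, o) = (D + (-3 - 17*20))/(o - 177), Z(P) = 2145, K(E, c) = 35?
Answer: 671160025/42556406 ≈ 15.771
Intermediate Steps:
v(D, o) = (-343 + D)/(-177 + o) (v(D, o) = (D + (-3 - 340))/(-177 + o) = (D - 343)/(-177 + o) = (-343 + D)/(-177 + o))
l = 10786803/599386 (l = 18 - 12870/3596316 = 18 - 6*715/1198772 = 18 - 2145/599386 = 10786803/599386 ≈ 17.996)
l + v(659, K(26, 43)) = 10786803/599386 + (-343 + 659)/(-177 + 35) = 10786803/599386 + 316/(-142) = 10786803/599386 - 1/142*316 = 10786803/599386 - 158/71 = 671160025/42556406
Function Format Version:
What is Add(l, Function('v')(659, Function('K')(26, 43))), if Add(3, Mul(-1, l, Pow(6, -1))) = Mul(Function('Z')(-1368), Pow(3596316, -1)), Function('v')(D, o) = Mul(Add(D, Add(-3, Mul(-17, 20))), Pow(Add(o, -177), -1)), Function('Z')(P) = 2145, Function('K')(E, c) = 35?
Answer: Rational(671160025, 42556406) ≈ 15.771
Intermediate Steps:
Function('v')(D, o) = Mul(Pow(Add(-177, o), -1), Add(-343, D)) (Function('v')(D, o) = Mul(Add(D, Add(-3, -340)), Pow(Add(-177, o), -1)) = Mul(Add(D, -343), Pow(Add(-177, o), -1)) = Mul(Add(-343, D), Pow(Add(-177, o), -1)) = Mul(Pow(Add(-177, o), -1), Add(-343, D)))
l = Rational(10786803, 599386) (l = Add(18, Mul(-6, Mul(2145, Pow(3596316, -1)))) = Add(18, Mul(-6, Mul(2145, Rational(1, 3596316)))) = Add(18, Mul(-6, Rational(715, 1198772))) = Add(18, Rational(-2145, 599386)) = Rational(10786803, 599386) ≈ 17.996)
Add(l, Function('v')(659, Function('K')(26, 43))) = Add(Rational(10786803, 599386), Mul(Pow(Add(-177, 35), -1), Add(-343, 659))) = Add(Rational(10786803, 599386), Mul(Pow(-142, -1), 316)) = Add(Rational(10786803, 599386), Mul(Rational(-1, 142), 316)) = Add(Rational(10786803, 599386), Rational(-158, 71)) = Rational(671160025, 42556406)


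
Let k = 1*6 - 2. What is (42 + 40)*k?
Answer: 328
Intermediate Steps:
k = 4 (k = 6 - 2 = 4)
(42 + 40)*k = (42 + 40)*4 = 82*4 = 328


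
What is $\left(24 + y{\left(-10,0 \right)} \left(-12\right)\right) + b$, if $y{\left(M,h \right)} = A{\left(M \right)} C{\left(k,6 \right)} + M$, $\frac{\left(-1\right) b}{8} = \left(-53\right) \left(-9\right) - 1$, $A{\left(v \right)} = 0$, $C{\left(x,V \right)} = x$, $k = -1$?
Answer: $-3664$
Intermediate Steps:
$b = -3808$ ($b = - 8 \left(\left(-53\right) \left(-9\right) - 1\right) = - 8 \left(477 - 1\right) = \left(-8\right) 476 = -3808$)
$y{\left(M,h \right)} = M$ ($y{\left(M,h \right)} = 0 \left(-1\right) + M = 0 + M = M$)
$\left(24 + y{\left(-10,0 \right)} \left(-12\right)\right) + b = \left(24 - -120\right) - 3808 = \left(24 + 120\right) - 3808 = 144 - 3808 = -3664$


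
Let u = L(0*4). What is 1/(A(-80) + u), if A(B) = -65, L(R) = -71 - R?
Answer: -1/136 ≈ -0.0073529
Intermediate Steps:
u = -71 (u = -71 - 0*4 = -71 - 1*0 = -71 + 0 = -71)
1/(A(-80) + u) = 1/(-65 - 71) = 1/(-136) = -1/136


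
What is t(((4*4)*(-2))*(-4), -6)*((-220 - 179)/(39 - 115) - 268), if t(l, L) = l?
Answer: -33632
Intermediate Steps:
t(((4*4)*(-2))*(-4), -6)*((-220 - 179)/(39 - 115) - 268) = (((4*4)*(-2))*(-4))*((-220 - 179)/(39 - 115) - 268) = ((16*(-2))*(-4))*(-399/(-76) - 268) = (-32*(-4))*(-399*(-1/76) - 268) = 128*(21/4 - 268) = 128*(-1051/4) = -33632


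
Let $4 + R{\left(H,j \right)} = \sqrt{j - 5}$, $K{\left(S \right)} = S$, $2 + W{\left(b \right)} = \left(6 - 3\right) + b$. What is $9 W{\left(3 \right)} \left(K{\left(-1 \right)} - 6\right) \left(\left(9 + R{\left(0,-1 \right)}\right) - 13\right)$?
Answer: $2016 - 252 i \sqrt{6} \approx 2016.0 - 617.27 i$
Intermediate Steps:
$W{\left(b \right)} = 1 + b$ ($W{\left(b \right)} = -2 + \left(\left(6 - 3\right) + b\right) = -2 + \left(3 + b\right) = 1 + b$)
$R{\left(H,j \right)} = -4 + \sqrt{-5 + j}$ ($R{\left(H,j \right)} = -4 + \sqrt{j - 5} = -4 + \sqrt{-5 + j}$)
$9 W{\left(3 \right)} \left(K{\left(-1 \right)} - 6\right) \left(\left(9 + R{\left(0,-1 \right)}\right) - 13\right) = 9 \left(1 + 3\right) \left(-1 - 6\right) \left(\left(9 - \left(4 - \sqrt{-5 - 1}\right)\right) - 13\right) = 9 \cdot 4 \left(-1 - 6\right) \left(\left(9 - \left(4 - \sqrt{-6}\right)\right) - 13\right) = 9 \cdot 4 \left(-7\right) \left(\left(9 - \left(4 - i \sqrt{6}\right)\right) - 13\right) = 9 \left(-28\right) \left(\left(5 + i \sqrt{6}\right) - 13\right) = - 252 \left(-8 + i \sqrt{6}\right) = 2016 - 252 i \sqrt{6}$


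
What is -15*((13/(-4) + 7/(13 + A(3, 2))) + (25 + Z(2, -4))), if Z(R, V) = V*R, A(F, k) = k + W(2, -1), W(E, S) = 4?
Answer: -16095/76 ≈ -211.78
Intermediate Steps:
A(F, k) = 4 + k (A(F, k) = k + 4 = 4 + k)
Z(R, V) = R*V
-15*((13/(-4) + 7/(13 + A(3, 2))) + (25 + Z(2, -4))) = -15*((13/(-4) + 7/(13 + (4 + 2))) + (25 + 2*(-4))) = -15*((13*(-¼) + 7/(13 + 6)) + (25 - 8)) = -15*((-13/4 + 7/19) + 17) = -15*(-219/76 + 17) = -15*1073/76 = -16095/76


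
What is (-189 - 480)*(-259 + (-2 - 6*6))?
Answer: 198693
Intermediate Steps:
(-189 - 480)*(-259 + (-2 - 6*6)) = -669*(-259 + (-2 - 36)) = -669*(-259 - 38) = -669*(-297) = 198693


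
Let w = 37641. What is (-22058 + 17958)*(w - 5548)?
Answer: -131581300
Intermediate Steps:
(-22058 + 17958)*(w - 5548) = (-22058 + 17958)*(37641 - 5548) = -4100*32093 = -131581300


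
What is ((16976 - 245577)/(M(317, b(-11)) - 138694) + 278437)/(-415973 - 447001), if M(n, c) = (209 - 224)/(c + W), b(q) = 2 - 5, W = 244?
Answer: -664777622671/2060367006429 ≈ -0.32265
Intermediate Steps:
b(q) = -3
M(n, c) = -15/(244 + c) (M(n, c) = (209 - 224)/(c + 244) = -15/(244 + c))
((16976 - 245577)/(M(317, b(-11)) - 138694) + 278437)/(-415973 - 447001) = ((16976 - 245577)/(-15/(244 - 3) - 138694) + 278437)/(-415973 - 447001) = (-228601/(-15/241 - 138694) + 278437)/(-862974) = (-228601/(-15*1/241 - 138694) + 278437)*(-1/862974) = (-228601/(-15/241 - 138694) + 278437)*(-1/862974) = (-228601/(-33425269/241) + 278437)*(-1/862974) = (-228601*(-241/33425269) + 278437)*(-1/862974) = (55092841/33425269 + 278437)*(-1/862974) = (9306886717394/33425269)*(-1/862974) = -664777622671/2060367006429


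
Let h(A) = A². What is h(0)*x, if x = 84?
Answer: 0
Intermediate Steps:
h(0)*x = 0²*84 = 0*84 = 0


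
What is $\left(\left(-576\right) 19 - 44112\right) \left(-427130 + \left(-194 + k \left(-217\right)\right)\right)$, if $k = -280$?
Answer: $20181547584$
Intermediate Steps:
$\left(\left(-576\right) 19 - 44112\right) \left(-427130 + \left(-194 + k \left(-217\right)\right)\right) = \left(\left(-576\right) 19 - 44112\right) \left(-427130 - -60566\right) = \left(-10944 - 44112\right) \left(-427130 + \left(-194 + 60760\right)\right) = - 55056 \left(-427130 + 60566\right) = \left(-55056\right) \left(-366564\right) = 20181547584$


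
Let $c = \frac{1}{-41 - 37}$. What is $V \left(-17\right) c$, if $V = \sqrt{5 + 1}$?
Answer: $\frac{17 \sqrt{6}}{78} \approx 0.53386$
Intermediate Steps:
$c = - \frac{1}{78}$ ($c = \frac{1}{-78} = - \frac{1}{78} \approx -0.012821$)
$V = \sqrt{6} \approx 2.4495$
$V \left(-17\right) c = \sqrt{6} \left(-17\right) \left(- \frac{1}{78}\right) = - 17 \sqrt{6} \left(- \frac{1}{78}\right) = \frac{17 \sqrt{6}}{78}$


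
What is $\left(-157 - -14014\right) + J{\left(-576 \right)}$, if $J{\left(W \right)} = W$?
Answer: $13281$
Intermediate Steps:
$\left(-157 - -14014\right) + J{\left(-576 \right)} = \left(-157 - -14014\right) - 576 = \left(-157 + 14014\right) - 576 = 13857 - 576 = 13281$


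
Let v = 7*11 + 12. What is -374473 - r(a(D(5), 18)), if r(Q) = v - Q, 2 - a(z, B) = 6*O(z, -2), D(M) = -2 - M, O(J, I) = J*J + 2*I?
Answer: -374830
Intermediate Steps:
O(J, I) = J² + 2*I
v = 89 (v = 77 + 12 = 89)
a(z, B) = 26 - 6*z² (a(z, B) = 2 - 6*(z² + 2*(-2)) = 2 - 6*(z² - 4) = 2 - 6*(-4 + z²) = 2 - (-24 + 6*z²) = 2 + (24 - 6*z²) = 26 - 6*z²)
r(Q) = 89 - Q
-374473 - r(a(D(5), 18)) = -374473 - (89 - (26 - 6*(-2 - 1*5)²)) = -374473 - (89 - (26 - 6*(-2 - 5)²)) = -374473 - (89 - (26 - 6*(-7)²)) = -374473 - (89 - (26 - 6*49)) = -374473 - (89 - (26 - 294)) = -374473 - (89 - 1*(-268)) = -374473 - (89 + 268) = -374473 - 1*357 = -374473 - 357 = -374830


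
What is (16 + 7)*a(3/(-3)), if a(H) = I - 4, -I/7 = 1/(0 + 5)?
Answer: -621/5 ≈ -124.20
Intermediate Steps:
I = -7/5 (I = -7/(0 + 5) = -7/5 ≈ -1.4000)
a(H) = -27/5 (a(H) = -7/5 - 4 = -27/5)
(16 + 7)*a(3/(-3)) = (16 + 7)*(-27/5) = 23*(-27/5) = -621/5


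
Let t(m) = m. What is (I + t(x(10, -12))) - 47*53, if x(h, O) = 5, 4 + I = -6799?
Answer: -9289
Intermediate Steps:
I = -6803 (I = -4 - 6799 = -6803)
(I + t(x(10, -12))) - 47*53 = (-6803 + 5) - 47*53 = -6798 - 2491 = -9289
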